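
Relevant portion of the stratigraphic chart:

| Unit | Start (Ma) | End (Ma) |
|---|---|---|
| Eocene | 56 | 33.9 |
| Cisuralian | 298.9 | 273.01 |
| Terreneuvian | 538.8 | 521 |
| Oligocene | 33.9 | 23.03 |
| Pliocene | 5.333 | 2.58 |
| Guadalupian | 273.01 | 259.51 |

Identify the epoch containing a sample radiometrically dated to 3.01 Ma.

Pliocene

3.01 Ma lies between 5.333 and 2.58 Ma, so it falls in the Pliocene.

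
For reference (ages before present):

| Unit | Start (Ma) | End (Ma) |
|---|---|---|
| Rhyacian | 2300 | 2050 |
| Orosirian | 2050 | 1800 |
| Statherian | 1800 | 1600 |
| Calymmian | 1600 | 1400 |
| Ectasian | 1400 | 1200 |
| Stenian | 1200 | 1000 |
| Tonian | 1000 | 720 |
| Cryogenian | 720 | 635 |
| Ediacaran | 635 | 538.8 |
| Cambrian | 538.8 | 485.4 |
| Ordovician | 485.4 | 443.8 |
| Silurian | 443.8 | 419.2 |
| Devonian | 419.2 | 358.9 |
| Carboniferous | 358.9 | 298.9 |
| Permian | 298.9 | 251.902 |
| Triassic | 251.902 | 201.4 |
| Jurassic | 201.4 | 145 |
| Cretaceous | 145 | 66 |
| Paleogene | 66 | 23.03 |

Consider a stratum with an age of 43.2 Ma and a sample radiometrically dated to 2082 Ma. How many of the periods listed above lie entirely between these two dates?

17

2082 Ma sits inside the Rhyacian (2300–2050) and 43.2 Ma inside the Paleogene (66–23.03); neither of those is wholly between the two dates.
The listed periods lying completely between them are Orosirian, Statherian, Calymmian, Ectasian, Stenian, Tonian, Cryogenian, Ediacaran, Cambrian, Ordovician, Silurian, Devonian, Carboniferous, Permian, Triassic, Jurassic, Cretaceous — 17 in all.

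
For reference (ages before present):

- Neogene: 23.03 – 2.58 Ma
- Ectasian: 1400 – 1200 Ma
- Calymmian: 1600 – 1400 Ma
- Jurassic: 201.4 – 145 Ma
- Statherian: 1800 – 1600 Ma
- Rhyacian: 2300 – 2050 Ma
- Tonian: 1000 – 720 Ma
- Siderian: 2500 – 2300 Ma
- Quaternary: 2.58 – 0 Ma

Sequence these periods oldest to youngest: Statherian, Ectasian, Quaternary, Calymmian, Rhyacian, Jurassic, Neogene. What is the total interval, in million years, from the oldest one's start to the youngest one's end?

Start ages (Ma): Rhyacian 2300, Statherian 1800, Calymmian 1600, Ectasian 1400, Jurassic 201.4, Neogene 23.03, Quaternary 2.58.
Ordered oldest to youngest: Rhyacian, Statherian, Calymmian, Ectasian, Jurassic, Neogene, Quaternary.
Span = 2300 − 0 = 2300 Myr.

Rhyacian → Statherian → Calymmian → Ectasian → Jurassic → Neogene → Quaternary; total span 2300 Myr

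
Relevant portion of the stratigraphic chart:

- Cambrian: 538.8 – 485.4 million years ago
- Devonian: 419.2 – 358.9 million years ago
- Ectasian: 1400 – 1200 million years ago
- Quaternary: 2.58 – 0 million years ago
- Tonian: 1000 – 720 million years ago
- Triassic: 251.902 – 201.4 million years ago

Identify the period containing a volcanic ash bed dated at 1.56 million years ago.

Quaternary

1.56 Ma lies between 2.58 and 0 Ma, so it falls in the Quaternary.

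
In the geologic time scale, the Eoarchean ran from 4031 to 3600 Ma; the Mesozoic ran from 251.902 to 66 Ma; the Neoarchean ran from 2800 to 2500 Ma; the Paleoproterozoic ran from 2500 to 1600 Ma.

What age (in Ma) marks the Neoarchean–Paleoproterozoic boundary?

2500 Ma

The Neoarchean ends and the Paleoproterozoic begins at 2500 Ma.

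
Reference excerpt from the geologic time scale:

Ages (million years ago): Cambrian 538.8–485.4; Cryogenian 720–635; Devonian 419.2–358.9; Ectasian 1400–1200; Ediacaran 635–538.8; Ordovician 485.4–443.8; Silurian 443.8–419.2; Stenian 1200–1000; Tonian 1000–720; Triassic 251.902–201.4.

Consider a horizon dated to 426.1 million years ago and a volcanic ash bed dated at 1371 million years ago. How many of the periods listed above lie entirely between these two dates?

The older date is 1371 Ma and the younger is 426.1 Ma.
Periods with start < 1371 and end > 426.1 Ma: Stenian (1200–1000), Tonian (1000–720), Cryogenian (720–635), Ediacaran (635–538.8), Cambrian (538.8–485.4), Ordovician (485.4–443.8).
That is 6 complete periods.

6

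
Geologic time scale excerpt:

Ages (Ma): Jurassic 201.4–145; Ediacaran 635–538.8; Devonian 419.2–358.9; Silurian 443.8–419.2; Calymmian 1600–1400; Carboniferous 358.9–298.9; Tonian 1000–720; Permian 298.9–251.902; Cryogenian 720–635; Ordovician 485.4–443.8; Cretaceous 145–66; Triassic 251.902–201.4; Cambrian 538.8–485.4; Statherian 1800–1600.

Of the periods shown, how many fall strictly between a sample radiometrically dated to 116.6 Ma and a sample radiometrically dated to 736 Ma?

736 Ma sits inside the Tonian (1000–720) and 116.6 Ma inside the Cretaceous (145–66); neither of those is wholly between the two dates.
The listed periods lying completely between them are Cryogenian, Ediacaran, Cambrian, Ordovician, Silurian, Devonian, Carboniferous, Permian, Triassic, Jurassic — 10 in all.

10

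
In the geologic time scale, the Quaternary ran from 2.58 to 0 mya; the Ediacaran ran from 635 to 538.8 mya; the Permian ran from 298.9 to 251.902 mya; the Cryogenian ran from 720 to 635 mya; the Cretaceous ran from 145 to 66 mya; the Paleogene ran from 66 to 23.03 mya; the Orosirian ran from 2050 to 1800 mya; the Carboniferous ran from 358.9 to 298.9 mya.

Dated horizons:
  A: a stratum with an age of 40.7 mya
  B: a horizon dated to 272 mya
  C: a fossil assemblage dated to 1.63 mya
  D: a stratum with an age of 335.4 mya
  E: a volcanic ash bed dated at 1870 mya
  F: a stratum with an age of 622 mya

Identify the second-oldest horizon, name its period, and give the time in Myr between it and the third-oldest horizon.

Larger Ma means older, so oldest first: E 1870 > F 622 > D 335.4 > B 272 > A 40.7 > C 1.63.
Counting 2 along gives F (622 Ma); the excerpt puts that inside the Ediacaran, 635–538.8 Ma.
Next in line is D (335.4 Ma), and 622 − 335.4 = 286.6 Myr.

F, in the Ediacaran; 286.6 million years to D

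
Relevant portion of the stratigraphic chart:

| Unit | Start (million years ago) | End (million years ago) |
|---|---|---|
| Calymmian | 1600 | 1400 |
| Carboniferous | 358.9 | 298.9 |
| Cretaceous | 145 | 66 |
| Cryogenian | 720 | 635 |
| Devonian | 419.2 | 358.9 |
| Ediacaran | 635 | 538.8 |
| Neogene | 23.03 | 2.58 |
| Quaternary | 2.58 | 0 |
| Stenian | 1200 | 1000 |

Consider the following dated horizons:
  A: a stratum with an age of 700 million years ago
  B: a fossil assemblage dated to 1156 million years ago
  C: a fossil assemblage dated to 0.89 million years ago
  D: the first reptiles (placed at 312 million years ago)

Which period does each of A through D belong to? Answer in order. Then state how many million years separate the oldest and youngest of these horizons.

Match each age against the start–end ranges in the excerpt: A = 700 Ma → Cryogenian (720–635); B = 1156 Ma → Stenian (1200–1000); C = 0.89 Ma → Quaternary (2.58–0); D = 312 Ma → Carboniferous (358.9–298.9).
The largest age is 1156 Ma and the smallest is 0.89 Ma; their difference is 1155.11 Myr.

A — Cryogenian; B — Stenian; C — Quaternary; D — Carboniferous; span 1155.11 million years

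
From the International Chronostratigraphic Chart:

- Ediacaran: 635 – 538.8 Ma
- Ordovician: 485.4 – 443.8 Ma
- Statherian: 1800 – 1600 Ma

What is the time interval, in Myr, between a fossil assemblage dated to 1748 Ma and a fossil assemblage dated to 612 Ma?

1136 million years

1748 − 612 = 1136 million years.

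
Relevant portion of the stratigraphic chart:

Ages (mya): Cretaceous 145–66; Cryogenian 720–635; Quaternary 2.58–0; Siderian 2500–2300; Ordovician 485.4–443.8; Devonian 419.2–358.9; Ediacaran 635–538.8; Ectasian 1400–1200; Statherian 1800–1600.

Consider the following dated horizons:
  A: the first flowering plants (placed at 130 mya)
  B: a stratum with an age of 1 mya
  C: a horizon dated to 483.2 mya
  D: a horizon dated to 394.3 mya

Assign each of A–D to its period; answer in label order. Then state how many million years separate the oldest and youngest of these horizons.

A — Cretaceous; B — Quaternary; C — Ordovician; D — Devonian; span 482.2 million years

A: 130 Ma lies in 145–66 Ma, so Cretaceous.
B: 1 Ma lies in 2.58–0 Ma, so Quaternary.
C: 483.2 Ma lies in 485.4–443.8 Ma, so Ordovician.
D: 394.3 Ma lies in 419.2–358.9 Ma, so Devonian.
Oldest = 483.2 Ma, youngest = 1 Ma → span 482.2 Myr.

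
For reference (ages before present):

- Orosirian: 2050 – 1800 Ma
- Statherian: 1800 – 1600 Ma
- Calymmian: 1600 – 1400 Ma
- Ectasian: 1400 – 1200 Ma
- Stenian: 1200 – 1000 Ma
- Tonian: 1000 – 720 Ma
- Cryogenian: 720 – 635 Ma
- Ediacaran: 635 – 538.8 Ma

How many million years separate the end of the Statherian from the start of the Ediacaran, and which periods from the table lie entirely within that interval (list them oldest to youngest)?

The Statherian closes at 1600 Ma and the Ediacaran opens at 635 Ma, so the interval is 1600 − 635 = 965 Myr.
A period fits inside if it starts at or after 1600 Ma and ends at or before 635 Ma; oldest first that gives Calymmian, Ectasian, Stenian, Tonian, Cryogenian.

965 million years; Calymmian, Ectasian, Stenian, Tonian, Cryogenian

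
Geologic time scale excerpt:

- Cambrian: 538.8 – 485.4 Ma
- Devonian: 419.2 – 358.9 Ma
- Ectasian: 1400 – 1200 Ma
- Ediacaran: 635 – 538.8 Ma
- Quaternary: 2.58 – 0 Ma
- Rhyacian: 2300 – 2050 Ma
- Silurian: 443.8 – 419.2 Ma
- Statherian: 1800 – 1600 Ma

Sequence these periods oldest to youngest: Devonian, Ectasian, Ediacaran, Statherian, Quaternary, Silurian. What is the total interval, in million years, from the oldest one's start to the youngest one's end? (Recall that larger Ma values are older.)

From the excerpt: Devonian 419.2–358.9; Ectasian 1400–1200; Ediacaran 635–538.8; Statherian 1800–1600; Quaternary 2.58–0; Silurian 443.8–419.2 (Ma).
Larger Ma is earlier, so the oldest is Statherian and the youngest is Quaternary; oldest to youngest: Statherian, Ectasian, Ediacaran, Silurian, Devonian, Quaternary.
Oldest start 1800 minus youngest end 0 gives 1800 Myr overall.

Statherian → Ectasian → Ediacaran → Silurian → Devonian → Quaternary; total span 1800 Myr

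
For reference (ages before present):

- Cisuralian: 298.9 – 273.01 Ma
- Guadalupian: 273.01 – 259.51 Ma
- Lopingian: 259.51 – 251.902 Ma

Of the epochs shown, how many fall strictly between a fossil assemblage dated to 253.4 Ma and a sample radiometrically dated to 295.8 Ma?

1

The older date is 295.8 Ma and the younger is 253.4 Ma.
Epochs with start < 295.8 and end > 253.4 Ma: Guadalupian (273.01–259.51).
That is 1 complete epoch.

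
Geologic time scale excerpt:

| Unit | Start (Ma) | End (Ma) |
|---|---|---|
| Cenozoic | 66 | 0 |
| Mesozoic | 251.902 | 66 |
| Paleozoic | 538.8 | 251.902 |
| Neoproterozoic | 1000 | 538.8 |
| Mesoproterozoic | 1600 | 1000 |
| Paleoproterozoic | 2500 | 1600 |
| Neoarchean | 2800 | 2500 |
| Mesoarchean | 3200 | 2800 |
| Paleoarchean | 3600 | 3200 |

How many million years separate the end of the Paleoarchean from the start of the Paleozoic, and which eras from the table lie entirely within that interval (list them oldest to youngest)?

The Paleoarchean closes at 3200 Ma and the Paleozoic opens at 538.8 Ma, so the interval is 3200 − 538.8 = 2661.2 Myr.
An era fits inside if it starts at or after 3200 Ma and ends at or before 538.8 Ma; oldest first that gives Mesoarchean, Neoarchean, Paleoproterozoic, Mesoproterozoic, Neoproterozoic.

2661.2 million years; Mesoarchean, Neoarchean, Paleoproterozoic, Mesoproterozoic, Neoproterozoic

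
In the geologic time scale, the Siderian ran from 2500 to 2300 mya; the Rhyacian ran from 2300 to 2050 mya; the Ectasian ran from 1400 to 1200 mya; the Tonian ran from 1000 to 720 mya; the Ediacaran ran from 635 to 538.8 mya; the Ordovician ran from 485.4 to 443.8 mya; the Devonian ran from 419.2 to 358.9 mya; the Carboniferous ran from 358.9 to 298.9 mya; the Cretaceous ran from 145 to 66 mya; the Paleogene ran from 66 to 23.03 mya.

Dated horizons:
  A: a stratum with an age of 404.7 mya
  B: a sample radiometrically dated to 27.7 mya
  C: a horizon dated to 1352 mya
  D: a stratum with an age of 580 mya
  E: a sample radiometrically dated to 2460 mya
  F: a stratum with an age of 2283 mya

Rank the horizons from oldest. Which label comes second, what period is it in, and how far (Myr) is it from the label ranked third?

Larger Ma means older, so oldest first: E 2460 > F 2283 > C 1352 > D 580 > A 404.7 > B 27.7.
Counting 2 along gives F (2283 Ma); the excerpt puts that inside the Rhyacian, 2300–2050 Ma.
Next in line is C (1352 Ma), and 2283 − 1352 = 931 Myr.

F, in the Rhyacian; 931 million years to C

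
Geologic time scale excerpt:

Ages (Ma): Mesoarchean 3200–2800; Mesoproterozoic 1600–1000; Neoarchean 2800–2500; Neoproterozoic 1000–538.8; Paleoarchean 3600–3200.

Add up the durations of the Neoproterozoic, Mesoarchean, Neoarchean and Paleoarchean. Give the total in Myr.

Each duration: Neoproterozoic = 461.2; Mesoarchean = 400; Neoarchean = 300; Paleoarchean = 400.
Sum: 461.2 + 400 + 300 + 400 = 1561.2 Myr.

1561.2 million years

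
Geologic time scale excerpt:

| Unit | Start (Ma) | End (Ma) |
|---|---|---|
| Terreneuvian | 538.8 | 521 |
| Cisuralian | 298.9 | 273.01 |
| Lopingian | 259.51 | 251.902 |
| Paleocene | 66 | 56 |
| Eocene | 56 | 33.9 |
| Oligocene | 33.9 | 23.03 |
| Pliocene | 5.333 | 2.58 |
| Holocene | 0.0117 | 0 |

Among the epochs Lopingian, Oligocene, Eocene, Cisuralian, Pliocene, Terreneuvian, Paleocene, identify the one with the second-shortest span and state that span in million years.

Lopingian, 7.608 million years

Durations: Lopingian 7.608; Oligocene 10.87; Eocene 22.1; Cisuralian 25.89; Pliocene 2.753; Terreneuvian 17.8; Paleocene 10 Myr.
Sorted shortest-first: Pliocene (2.753), Lopingian (7.608), Paleocene (10), Oligocene (10.87), Terreneuvian (17.8), Eocene (22.1), Cisuralian (25.89).
The second shortest is Lopingian at 7.608 Myr.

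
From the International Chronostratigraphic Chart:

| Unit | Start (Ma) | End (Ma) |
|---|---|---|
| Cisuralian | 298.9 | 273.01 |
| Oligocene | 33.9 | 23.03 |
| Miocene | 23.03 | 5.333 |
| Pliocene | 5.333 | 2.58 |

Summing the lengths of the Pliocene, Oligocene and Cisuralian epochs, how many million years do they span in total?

39.513 million years

Each duration: Pliocene = 2.753; Oligocene = 10.87; Cisuralian = 25.89.
Sum: 2.753 + 10.87 + 25.89 = 39.513 Myr.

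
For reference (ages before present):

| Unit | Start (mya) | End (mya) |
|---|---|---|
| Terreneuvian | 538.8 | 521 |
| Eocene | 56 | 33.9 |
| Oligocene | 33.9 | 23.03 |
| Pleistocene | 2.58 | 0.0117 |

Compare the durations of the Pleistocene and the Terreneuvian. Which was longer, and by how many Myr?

Terreneuvian, by 15.2317 million years

Pleistocene: 2.58 − 0.0117 = 2.5683 Myr.
Terreneuvian: 538.8 − 521 = 17.8 Myr.
Difference: 17.8 − 2.5683 = 15.2317 Myr, so the Terreneuvian was longer.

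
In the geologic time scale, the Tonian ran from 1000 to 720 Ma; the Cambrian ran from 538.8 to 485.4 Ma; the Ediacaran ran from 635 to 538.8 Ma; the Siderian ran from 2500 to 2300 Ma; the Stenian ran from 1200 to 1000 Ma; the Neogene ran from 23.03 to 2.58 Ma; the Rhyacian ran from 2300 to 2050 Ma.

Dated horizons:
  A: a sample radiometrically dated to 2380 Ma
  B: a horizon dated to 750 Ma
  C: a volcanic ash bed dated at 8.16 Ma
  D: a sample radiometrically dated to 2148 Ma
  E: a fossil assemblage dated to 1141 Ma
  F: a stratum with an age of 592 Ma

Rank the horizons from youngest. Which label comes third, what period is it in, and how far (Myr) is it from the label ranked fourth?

B, in the Tonian; 391 million years to E

Smaller Ma means younger, so youngest first: C 8.16 < F 592 < B 750 < E 1141 < D 2148 < A 2380.
Counting 3 along gives B (750 Ma); the excerpt puts that inside the Tonian, 1000–720 Ma.
Next in line is E (1141 Ma), and 1141 − 750 = 391 Myr.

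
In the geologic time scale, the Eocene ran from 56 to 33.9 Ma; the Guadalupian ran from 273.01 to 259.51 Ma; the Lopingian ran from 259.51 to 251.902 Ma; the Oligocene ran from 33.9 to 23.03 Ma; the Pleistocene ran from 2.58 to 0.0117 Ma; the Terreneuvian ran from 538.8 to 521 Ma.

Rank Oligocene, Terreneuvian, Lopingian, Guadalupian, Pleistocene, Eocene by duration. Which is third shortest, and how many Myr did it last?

Start − end for each: Oligocene 33.9 − 23.03 = 10.87; Terreneuvian 538.8 − 521 = 17.8; Lopingian 259.51 − 251.902 = 7.608; Guadalupian 273.01 − 259.51 = 13.5; Pleistocene 2.58 − 0.0117 = 2.5683; Eocene 56 − 33.9 = 22.1.
Ranking these from shortest: Pleistocene < Lopingian < Oligocene < Guadalupian < Terreneuvian < Eocene.
Position 3 in that ranking is Oligocene, which lasted 10.87 Myr.

Oligocene, 10.87 million years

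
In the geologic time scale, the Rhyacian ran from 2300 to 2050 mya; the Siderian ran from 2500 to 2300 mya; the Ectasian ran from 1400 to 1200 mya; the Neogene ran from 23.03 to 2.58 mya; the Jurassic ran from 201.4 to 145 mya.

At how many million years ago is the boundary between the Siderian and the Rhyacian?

The Siderian ends and the Rhyacian begins at 2300 mya.

2300 mya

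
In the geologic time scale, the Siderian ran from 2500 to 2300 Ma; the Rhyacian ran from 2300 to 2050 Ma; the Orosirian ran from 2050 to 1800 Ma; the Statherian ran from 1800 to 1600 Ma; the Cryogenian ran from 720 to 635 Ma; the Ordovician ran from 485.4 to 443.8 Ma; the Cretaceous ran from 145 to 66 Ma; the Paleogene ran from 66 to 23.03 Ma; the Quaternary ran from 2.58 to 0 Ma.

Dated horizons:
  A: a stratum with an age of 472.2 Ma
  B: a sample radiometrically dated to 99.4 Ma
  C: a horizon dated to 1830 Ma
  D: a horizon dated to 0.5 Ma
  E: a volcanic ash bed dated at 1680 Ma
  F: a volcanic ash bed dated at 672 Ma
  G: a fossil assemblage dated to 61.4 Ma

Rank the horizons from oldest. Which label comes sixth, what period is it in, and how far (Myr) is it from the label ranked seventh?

Larger Ma means older, so oldest first: C 1830 > E 1680 > F 672 > A 472.2 > B 99.4 > G 61.4 > D 0.5.
Counting 6 along gives G (61.4 Ma); the excerpt puts that inside the Paleogene, 66–23.03 Ma.
Next in line is D (0.5 Ma), and 61.4 − 0.5 = 60.9 Myr.

G, in the Paleogene; 60.9 million years to D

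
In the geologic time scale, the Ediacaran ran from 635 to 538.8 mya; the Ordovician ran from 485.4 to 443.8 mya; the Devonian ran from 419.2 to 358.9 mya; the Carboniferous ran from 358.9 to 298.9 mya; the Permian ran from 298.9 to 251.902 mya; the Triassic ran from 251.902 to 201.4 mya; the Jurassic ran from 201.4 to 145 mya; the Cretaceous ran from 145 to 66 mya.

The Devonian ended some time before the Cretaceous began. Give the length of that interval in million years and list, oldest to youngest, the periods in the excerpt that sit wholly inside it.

213.9 million years; Carboniferous, Permian, Triassic, Jurassic

The Devonian closes at 358.9 Ma and the Cretaceous opens at 145 Ma, so the interval is 358.9 − 145 = 213.9 Myr.
A period fits inside if it starts at or after 358.9 Ma and ends at or before 145 Ma; oldest first that gives Carboniferous, Permian, Triassic, Jurassic.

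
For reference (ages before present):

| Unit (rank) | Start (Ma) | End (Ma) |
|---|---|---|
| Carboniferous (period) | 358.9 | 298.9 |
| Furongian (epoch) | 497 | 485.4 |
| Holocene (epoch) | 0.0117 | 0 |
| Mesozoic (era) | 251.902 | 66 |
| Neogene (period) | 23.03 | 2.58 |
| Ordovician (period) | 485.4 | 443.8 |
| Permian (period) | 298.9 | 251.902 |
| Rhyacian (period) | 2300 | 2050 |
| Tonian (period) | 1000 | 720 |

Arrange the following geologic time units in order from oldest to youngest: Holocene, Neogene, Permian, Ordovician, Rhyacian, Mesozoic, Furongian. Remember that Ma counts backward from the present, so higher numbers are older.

Sorting by start age (descending Ma, since larger Ma = older): Rhyacian start 2300, Furongian start 497, Ordovician start 485.4, Permian start 298.9, Mesozoic start 251.902, Neogene start 23.03, Holocene start 0.0117.

Rhyacian, Furongian, Ordovician, Permian, Mesozoic, Neogene, Holocene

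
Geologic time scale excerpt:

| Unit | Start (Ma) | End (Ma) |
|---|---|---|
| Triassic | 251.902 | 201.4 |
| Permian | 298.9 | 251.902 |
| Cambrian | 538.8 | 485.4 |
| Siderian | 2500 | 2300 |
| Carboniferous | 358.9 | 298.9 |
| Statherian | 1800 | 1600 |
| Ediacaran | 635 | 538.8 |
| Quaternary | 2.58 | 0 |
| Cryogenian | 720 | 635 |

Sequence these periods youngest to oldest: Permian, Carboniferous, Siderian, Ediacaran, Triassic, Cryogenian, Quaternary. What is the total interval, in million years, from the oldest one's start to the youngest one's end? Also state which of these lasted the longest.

Quaternary → Triassic → Permian → Carboniferous → Ediacaran → Cryogenian → Siderian; total span 2500 Myr; longest is Siderian

From the excerpt: Permian 298.9–251.902; Carboniferous 358.9–298.9; Siderian 2500–2300; Ediacaran 635–538.8; Triassic 251.902–201.4; Cryogenian 720–635; Quaternary 2.58–0 (Ma).
Larger Ma is earlier, so the oldest is Siderian and the youngest is Quaternary; youngest to oldest: Quaternary, Triassic, Permian, Carboniferous, Ediacaran, Cryogenian, Siderian.
Oldest start 2500 minus youngest end 0 gives 2500 Myr overall.
Individual lengths (start − end): Siderian 200; Carboniferous 60; Ediacaran 96.2; Quaternary 2.58; Triassic 50.502; Permian 46.998; Cryogenian 85. The largest is Siderian at 200 Myr.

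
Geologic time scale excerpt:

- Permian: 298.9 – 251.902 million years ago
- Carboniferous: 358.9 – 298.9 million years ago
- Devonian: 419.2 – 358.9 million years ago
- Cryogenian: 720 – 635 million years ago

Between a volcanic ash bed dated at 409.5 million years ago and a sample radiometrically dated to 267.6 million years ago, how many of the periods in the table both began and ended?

1

The older date is 409.5 Ma and the younger is 267.6 Ma.
Periods with start < 409.5 and end > 267.6 Ma: Carboniferous (358.9–298.9).
That is 1 complete period.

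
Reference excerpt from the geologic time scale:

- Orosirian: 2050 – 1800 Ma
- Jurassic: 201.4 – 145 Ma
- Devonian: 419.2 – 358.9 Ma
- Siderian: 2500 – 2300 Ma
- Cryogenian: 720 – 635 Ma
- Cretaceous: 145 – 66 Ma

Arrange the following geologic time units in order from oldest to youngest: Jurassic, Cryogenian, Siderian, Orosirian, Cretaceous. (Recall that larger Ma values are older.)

Siderian → Orosirian → Cryogenian → Jurassic → Cretaceous

Sorting by start age (descending Ma, since larger Ma = older): Siderian start 2500, Orosirian start 2050, Cryogenian start 720, Jurassic start 201.4, Cretaceous start 145.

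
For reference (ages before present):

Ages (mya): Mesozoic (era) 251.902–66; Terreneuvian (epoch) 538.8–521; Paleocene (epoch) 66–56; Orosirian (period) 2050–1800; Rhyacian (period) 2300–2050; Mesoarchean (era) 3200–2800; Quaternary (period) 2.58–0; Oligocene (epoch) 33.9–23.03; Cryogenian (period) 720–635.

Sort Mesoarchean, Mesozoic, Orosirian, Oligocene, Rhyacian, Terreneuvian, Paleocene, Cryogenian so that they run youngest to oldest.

Sorting by start age (ascending Ma, since larger Ma = older): Oligocene start 33.9, Paleocene start 66, Mesozoic start 251.902, Terreneuvian start 538.8, Cryogenian start 720, Orosirian start 2050, Rhyacian start 2300, Mesoarchean start 3200.

Oligocene, then Paleocene, then Mesozoic, then Terreneuvian, then Cryogenian, then Orosirian, then Rhyacian, then Mesoarchean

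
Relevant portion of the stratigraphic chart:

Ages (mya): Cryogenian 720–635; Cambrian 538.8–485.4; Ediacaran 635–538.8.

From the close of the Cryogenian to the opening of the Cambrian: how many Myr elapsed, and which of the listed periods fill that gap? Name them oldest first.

96.2 million years; Ediacaran

End of Cryogenian = 635 Ma; start of Cambrian = 538.8 Ma.
Gap = 635 − 538.8 = 96.2 Myr.
Periods wholly inside 635–538.8 Ma: Ediacaran (635–538.8).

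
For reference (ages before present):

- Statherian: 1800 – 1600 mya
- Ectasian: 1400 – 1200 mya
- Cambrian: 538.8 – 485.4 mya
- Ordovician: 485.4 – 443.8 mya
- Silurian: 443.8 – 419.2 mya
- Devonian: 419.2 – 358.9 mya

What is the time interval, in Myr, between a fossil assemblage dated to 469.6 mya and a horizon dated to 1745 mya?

1745 − 469.6 = 1275.4 million years.

1275.4 million years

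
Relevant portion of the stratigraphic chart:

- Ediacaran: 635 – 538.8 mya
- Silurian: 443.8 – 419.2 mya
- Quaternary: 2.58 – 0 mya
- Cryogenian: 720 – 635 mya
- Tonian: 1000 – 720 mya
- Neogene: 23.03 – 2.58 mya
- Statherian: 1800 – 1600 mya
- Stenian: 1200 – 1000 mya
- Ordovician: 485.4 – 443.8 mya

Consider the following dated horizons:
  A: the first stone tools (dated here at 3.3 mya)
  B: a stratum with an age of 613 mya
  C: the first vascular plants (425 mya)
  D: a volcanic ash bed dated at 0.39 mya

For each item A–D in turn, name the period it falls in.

A: 3.3 Ma lies in 23.03–2.58 Ma, so Neogene.
B: 613 Ma lies in 635–538.8 Ma, so Ediacaran.
C: 425 Ma lies in 443.8–419.2 Ma, so Silurian.
D: 0.39 Ma lies in 2.58–0 Ma, so Quaternary.

A — Neogene; B — Ediacaran; C — Silurian; D — Quaternary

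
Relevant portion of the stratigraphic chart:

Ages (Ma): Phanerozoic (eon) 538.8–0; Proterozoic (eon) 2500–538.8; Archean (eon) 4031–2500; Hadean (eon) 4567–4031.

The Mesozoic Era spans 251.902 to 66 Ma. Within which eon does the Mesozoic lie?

Phanerozoic

The Mesozoic (251.902–66 Ma) lies entirely within 538.8–0 Ma, the Phanerozoic Eon.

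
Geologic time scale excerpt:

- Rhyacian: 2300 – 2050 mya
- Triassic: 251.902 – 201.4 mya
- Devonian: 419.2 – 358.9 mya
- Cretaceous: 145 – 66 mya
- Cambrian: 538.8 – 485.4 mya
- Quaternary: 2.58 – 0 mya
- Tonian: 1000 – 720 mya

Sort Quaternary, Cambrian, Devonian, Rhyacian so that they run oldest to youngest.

Rhyacian, then Cambrian, then Devonian, then Quaternary

The oldest of these is Rhyacian (starts 2300 Ma) and the youngest is Quaternary (ends 0 Ma).
In between, by decreasing start age: Cambrian (538.8), Devonian (419.2).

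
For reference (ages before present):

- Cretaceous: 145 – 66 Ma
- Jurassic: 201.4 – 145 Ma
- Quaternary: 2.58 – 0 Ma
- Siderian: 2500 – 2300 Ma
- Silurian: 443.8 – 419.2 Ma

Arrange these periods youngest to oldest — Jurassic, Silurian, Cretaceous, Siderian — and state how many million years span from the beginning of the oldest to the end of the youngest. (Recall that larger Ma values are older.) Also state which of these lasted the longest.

Cretaceous, Jurassic, Silurian, Siderian; total span 2434 Myr; longest is Siderian

From the excerpt: Jurassic 201.4–145; Silurian 443.8–419.2; Cretaceous 145–66; Siderian 2500–2300 (Ma).
Larger Ma is earlier, so the oldest is Siderian and the youngest is Cretaceous; youngest to oldest: Cretaceous, Jurassic, Silurian, Siderian.
Oldest start 2500 minus youngest end 66 gives 2434 Myr overall.
Individual lengths (start − end): Jurassic 56.4; Siderian 200; Silurian 24.6; Cretaceous 79. The largest is Siderian at 200 Myr.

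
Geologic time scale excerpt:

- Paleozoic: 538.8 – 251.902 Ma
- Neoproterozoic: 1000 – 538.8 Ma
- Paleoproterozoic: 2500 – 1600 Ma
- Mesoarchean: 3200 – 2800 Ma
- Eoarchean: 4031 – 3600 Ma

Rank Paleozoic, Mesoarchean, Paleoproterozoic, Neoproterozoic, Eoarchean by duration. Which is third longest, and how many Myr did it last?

Durations: Paleozoic 286.898; Mesoarchean 400; Paleoproterozoic 900; Neoproterozoic 461.2; Eoarchean 431 Myr.
Sorted longest-first: Paleoproterozoic (900), Neoproterozoic (461.2), Eoarchean (431), Mesoarchean (400), Paleozoic (286.898).
The third longest is Eoarchean at 431 Myr.

Eoarchean, 431 million years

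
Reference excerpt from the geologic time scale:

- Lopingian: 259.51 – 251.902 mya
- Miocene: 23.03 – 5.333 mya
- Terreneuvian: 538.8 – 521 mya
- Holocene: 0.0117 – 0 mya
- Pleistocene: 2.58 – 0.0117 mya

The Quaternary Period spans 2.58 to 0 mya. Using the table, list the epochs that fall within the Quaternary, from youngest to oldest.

Epochs with both bounds inside 2.58–0 Ma: Holocene (0.0117–0), Pleistocene (2.58–0.0117).

Holocene, Pleistocene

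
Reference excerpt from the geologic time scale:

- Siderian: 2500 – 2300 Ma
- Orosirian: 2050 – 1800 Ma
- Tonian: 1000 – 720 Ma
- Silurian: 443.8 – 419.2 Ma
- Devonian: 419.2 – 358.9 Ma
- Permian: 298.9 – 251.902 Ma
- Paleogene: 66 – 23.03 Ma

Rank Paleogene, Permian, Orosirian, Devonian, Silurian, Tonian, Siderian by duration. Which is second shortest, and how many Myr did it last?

Paleogene, 42.97 million years

Start − end for each: Paleogene 66 − 23.03 = 42.97; Permian 298.9 − 251.902 = 46.998; Orosirian 2050 − 1800 = 250; Devonian 419.2 − 358.9 = 60.3; Silurian 443.8 − 419.2 = 24.6; Tonian 1000 − 720 = 280; Siderian 2500 − 2300 = 200.
Ranking these from shortest: Silurian < Paleogene < Permian < Devonian < Siderian < Orosirian < Tonian.
Position 2 in that ranking is Paleogene, which lasted 42.97 Myr.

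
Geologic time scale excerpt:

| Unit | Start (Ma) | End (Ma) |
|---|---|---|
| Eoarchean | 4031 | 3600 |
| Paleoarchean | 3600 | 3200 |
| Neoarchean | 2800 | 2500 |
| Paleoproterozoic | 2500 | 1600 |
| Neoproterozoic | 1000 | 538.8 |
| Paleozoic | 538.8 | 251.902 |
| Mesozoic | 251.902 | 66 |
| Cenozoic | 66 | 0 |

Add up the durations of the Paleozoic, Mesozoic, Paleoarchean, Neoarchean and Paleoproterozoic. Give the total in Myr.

2072.8 million years

Each duration: Paleozoic = 286.898; Mesozoic = 185.902; Paleoarchean = 400; Neoarchean = 300; Paleoproterozoic = 900.
Sum: 286.898 + 185.902 + 400 + 300 + 900 = 2072.8 Myr.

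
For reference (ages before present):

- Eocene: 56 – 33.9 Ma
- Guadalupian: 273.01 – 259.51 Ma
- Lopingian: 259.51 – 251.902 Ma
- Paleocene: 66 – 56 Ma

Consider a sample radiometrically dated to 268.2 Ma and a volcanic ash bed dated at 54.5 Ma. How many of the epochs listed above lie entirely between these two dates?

2

268.2 Ma sits inside the Guadalupian (273.01–259.51) and 54.5 Ma inside the Eocene (56–33.9); neither of those is wholly between the two dates.
The listed epochs lying completely between them are Lopingian, Paleocene — 2 in all.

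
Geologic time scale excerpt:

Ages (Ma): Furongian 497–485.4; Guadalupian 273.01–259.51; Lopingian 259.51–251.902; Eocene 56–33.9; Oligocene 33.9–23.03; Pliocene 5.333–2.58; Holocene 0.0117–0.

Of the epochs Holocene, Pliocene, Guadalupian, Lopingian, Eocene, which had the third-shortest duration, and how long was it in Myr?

Durations: Holocene 0.0117; Pliocene 2.753; Guadalupian 13.5; Lopingian 7.608; Eocene 22.1 Myr.
Sorted shortest-first: Holocene (0.0117), Pliocene (2.753), Lopingian (7.608), Guadalupian (13.5), Eocene (22.1).
The third shortest is Lopingian at 7.608 Myr.

Lopingian, 7.608 million years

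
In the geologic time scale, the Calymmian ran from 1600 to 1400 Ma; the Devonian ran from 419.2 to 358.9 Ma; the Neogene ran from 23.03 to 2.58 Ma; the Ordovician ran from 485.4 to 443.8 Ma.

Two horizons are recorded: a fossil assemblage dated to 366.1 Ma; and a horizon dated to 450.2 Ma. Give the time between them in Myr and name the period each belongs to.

84.1 million years apart; the first in the Devonian, the second in the Ordovician

Elapsed time: 450.2 − 366.1 = 84.1 Myr.
366.1 Ma lies within 419.2–358.9 Ma: Devonian.
450.2 Ma lies within 485.4–443.8 Ma: Ordovician.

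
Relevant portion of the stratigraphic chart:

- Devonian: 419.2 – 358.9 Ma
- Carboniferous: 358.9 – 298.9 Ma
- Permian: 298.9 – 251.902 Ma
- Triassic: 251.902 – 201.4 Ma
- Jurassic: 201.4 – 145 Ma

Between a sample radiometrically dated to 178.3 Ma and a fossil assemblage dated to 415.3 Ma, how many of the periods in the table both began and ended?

415.3 Ma sits inside the Devonian (419.2–358.9) and 178.3 Ma inside the Jurassic (201.4–145); neither of those is wholly between the two dates.
The listed periods lying completely between them are Carboniferous, Permian, Triassic — 3 in all.

3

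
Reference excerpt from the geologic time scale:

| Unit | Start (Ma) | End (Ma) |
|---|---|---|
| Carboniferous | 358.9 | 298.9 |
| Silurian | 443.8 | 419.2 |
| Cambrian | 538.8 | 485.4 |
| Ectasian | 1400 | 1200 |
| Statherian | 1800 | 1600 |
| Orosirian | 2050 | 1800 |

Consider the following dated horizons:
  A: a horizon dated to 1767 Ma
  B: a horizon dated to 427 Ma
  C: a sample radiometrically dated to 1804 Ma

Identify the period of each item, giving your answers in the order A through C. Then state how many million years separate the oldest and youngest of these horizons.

Match each age against the start–end ranges in the excerpt: A = 1767 Ma → Statherian (1800–1600); B = 427 Ma → Silurian (443.8–419.2); C = 1804 Ma → Orosirian (2050–1800).
The largest age is 1804 Ma and the smallest is 427 Ma; their difference is 1377 Myr.

A — Statherian; B — Silurian; C — Orosirian; span 1377 million years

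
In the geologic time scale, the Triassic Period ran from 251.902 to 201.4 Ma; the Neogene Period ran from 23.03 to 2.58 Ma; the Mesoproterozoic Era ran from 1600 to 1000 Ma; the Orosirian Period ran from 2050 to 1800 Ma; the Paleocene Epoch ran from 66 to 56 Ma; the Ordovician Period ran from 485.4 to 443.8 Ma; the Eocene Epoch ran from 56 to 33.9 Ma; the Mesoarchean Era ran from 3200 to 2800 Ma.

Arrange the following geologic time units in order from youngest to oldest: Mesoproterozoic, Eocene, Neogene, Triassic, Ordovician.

Neogene, then Eocene, then Triassic, then Ordovician, then Mesoproterozoic

The oldest of these is Mesoproterozoic (starts 1600 Ma) and the youngest is Neogene (ends 2.58 Ma).
In between, by decreasing start age: Ordovician (485.4), Triassic (251.902), Eocene (56).
Listing youngest first means reversing that sequence.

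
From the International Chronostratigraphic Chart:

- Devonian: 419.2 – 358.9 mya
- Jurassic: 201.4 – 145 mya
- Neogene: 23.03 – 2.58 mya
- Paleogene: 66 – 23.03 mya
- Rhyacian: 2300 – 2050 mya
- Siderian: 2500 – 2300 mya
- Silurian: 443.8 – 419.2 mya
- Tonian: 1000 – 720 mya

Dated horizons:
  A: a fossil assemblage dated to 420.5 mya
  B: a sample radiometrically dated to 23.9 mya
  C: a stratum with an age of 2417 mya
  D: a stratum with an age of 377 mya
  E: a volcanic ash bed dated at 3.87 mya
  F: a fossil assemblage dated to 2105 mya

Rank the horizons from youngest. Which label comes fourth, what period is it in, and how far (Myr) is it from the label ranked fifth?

A, in the Silurian; 1684.5 million years to F

Sorted youngest-first by Ma: E (3.87), B (23.9), D (377), A (420.5), F (2105), C (2417).
The fourth youngest is A at 420.5 Ma, which lies in 443.8–419.2 Ma: the Silurian.
The fifth youngest is F at 2105 Ma; separation = |420.5 − 2105| = 1684.5 Myr.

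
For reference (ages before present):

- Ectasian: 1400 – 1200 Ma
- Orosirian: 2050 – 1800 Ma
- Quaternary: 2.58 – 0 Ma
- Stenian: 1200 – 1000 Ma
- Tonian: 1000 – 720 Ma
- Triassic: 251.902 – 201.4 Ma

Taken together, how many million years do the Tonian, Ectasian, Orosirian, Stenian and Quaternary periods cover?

932.58 million years

Duration is start − end for each: (1000 − 720) + (1400 − 1200) + (2050 − 1800) + (1200 − 1000) + (2.58 − 0).
That is 280 + 200 + 250 + 200 + 2.58, which totals 932.58 million years.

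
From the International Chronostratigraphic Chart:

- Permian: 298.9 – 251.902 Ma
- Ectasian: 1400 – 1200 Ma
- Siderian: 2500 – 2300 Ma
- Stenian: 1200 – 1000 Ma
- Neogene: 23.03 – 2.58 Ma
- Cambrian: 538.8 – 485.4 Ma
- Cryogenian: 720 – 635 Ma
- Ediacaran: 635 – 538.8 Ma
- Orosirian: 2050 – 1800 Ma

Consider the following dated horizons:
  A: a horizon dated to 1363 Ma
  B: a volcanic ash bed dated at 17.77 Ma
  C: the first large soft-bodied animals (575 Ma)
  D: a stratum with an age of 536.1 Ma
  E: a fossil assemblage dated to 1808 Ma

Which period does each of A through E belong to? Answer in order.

A — Ectasian; B — Neogene; C — Ediacaran; D — Cambrian; E — Orosirian

Match each age against the start–end ranges in the excerpt: A = 1363 Ma → Ectasian (1400–1200); B = 17.77 Ma → Neogene (23.03–2.58); C = 575 Ma → Ediacaran (635–538.8); D = 536.1 Ma → Cambrian (538.8–485.4); E = 1808 Ma → Orosirian (2050–1800).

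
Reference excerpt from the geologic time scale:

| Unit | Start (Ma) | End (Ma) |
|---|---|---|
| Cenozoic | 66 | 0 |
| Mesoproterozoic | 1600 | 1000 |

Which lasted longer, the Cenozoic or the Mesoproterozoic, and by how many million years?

Cenozoic: 66 − 0 = 66 Myr.
Mesoproterozoic: 1600 − 1000 = 600 Myr.
Difference: 600 − 66 = 534 Myr, so the Mesoproterozoic was longer.

Mesoproterozoic, by 534 million years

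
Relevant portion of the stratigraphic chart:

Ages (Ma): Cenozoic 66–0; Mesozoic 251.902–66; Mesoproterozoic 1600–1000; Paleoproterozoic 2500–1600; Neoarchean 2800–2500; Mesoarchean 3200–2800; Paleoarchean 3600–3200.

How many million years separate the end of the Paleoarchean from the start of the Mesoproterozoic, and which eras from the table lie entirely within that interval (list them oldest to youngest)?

The Paleoarchean closes at 3200 Ma and the Mesoproterozoic opens at 1600 Ma, so the interval is 3200 − 1600 = 1600 Myr.
An era fits inside if it starts at or after 3200 Ma and ends at or before 1600 Ma; oldest first that gives Mesoarchean, Neoarchean, Paleoproterozoic.

1600 million years; Mesoarchean, Neoarchean, Paleoproterozoic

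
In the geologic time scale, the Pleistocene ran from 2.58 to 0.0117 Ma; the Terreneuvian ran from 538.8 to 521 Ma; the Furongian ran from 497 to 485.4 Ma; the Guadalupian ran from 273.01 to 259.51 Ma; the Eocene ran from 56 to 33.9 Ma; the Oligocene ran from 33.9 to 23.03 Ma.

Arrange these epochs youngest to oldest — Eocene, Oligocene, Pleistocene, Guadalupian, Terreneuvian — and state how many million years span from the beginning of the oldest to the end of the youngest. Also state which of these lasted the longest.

Start ages (Ma): Terreneuvian 538.8, Guadalupian 273.01, Eocene 56, Oligocene 33.9, Pleistocene 2.58.
Ordered youngest to oldest: Pleistocene, Oligocene, Eocene, Guadalupian, Terreneuvian.
Span = 538.8 − 0.0117 = 538.7883 Myr.
Durations: Pleistocene 2.5683, Guadalupian 13.5, Eocene 22.1, Oligocene 10.87, Terreneuvian 17.8 → longest is Eocene (22.1 Myr).

Pleistocene, Oligocene, Eocene, Guadalupian, Terreneuvian; total span 538.7883 Myr; longest is Eocene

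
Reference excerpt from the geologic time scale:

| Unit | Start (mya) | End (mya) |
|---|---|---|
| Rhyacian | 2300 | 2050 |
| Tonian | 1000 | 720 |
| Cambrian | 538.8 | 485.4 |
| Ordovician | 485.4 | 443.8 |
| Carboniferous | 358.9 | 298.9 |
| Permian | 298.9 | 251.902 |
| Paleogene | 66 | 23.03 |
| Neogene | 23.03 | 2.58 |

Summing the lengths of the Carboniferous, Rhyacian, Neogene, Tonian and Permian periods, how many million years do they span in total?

Each duration: Carboniferous = 60; Rhyacian = 250; Neogene = 20.45; Tonian = 280; Permian = 46.998.
Sum: 60 + 250 + 20.45 + 280 + 46.998 = 657.448 Myr.

657.448 million years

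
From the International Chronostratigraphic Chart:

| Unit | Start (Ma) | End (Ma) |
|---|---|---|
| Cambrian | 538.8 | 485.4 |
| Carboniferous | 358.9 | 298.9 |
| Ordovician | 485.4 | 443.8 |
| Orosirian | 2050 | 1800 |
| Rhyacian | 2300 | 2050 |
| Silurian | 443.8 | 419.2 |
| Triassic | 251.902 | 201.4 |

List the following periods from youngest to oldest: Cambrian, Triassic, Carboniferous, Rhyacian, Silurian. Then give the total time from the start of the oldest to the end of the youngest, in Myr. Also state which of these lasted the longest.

Triassic, Carboniferous, Silurian, Cambrian, Rhyacian; total span 2098.6 Myr; longest is Rhyacian

Start ages (Ma): Rhyacian 2300, Cambrian 538.8, Silurian 443.8, Carboniferous 358.9, Triassic 251.902.
Ordered youngest to oldest: Triassic, Carboniferous, Silurian, Cambrian, Rhyacian.
Span = 2300 − 201.4 = 2098.6 Myr.
Durations: Rhyacian 250, Carboniferous 60, Silurian 24.6, Triassic 50.502, Cambrian 53.4 → longest is Rhyacian (250 Myr).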